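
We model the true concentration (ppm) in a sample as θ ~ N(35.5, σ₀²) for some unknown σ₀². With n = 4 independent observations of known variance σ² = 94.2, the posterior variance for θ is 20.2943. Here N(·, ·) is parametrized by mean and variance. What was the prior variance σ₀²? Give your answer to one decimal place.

σ₀² = 146.8

For the Normal–Normal model with known σ², precisions add: τ_n = τ₀ + n/σ².
So 1/σ₀² = 1/20.2943 − 4/94.2 = 0.049275 − 0.042463 = 0.006812.
Hence σ₀² = 1/0.006812 ≈ 146.8.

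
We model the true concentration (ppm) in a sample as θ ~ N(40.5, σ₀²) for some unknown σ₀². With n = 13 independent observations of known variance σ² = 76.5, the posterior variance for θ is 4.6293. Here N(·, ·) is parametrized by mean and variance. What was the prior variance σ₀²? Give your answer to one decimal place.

σ₀² = 21.7

Posterior precision equals prior precision plus data precision: 1/σ_n² = 1/σ₀² + n/σ².
So 1/σ₀² = 1/4.6293 − 13/76.5 = 0.216015 − 0.169935 = 0.046080.
Hence σ₀² = 1/0.046080 ≈ 21.7.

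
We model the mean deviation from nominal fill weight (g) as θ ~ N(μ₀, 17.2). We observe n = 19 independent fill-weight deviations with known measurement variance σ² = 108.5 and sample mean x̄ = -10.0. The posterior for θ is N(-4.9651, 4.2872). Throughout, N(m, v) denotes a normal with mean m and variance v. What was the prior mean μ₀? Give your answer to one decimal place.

μ₀ = 10.2

The posterior mean is a precision-weighted average: μ_n = (τ₀μ₀ + τ_data·x̄)/(τ₀+τ_data), with τ₀=1/σ₀² and τ_data=n/σ².
Here τ₀ = 1/17.2 = 0.058140 and τ_data = 19/108.5 = 0.175115, so τ_n = 0.233255.
Rearranging for μ₀: μ₀ = (μ_n·τ_n − τ_data·x̄)/τ₀ = (-4.9651·0.233255 − 0.175115·-10.0) / 0.058140 = 0.593016/0.058140 ≈ 10.2.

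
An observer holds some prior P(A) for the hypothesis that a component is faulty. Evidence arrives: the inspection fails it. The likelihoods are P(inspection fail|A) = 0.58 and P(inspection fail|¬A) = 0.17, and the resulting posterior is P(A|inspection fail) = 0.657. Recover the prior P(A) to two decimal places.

In odds form, posterior odds = prior odds × likelihood ratio, so prior odds = posterior odds ÷ LR.
Posterior odds = 0.657/(1−0.657) = 1.9155. LR = 0.58/0.17 = 3.4118.
Prior odds = 1.9155/3.4118 = 0.5614, so P(A) = 0.5614/(1+0.5614) ≈ 0.36.

P(A) = 0.36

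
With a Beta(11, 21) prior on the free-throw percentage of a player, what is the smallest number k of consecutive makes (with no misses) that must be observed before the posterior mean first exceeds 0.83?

After k makes and 0 misses the posterior is Beta(11+k, 21), with mean (11+k)/(11+21+k).
Set (11+k)/(32+k) > 0.83 and solve: k > (0.83·32 − 11)/(1 − 0.83) = 91.529.
The smallest integer exceeding 91.529 is 92.

k = 92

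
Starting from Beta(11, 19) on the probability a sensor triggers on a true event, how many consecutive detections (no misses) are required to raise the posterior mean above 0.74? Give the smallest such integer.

k = 44

After k detections and 0 misses the posterior is Beta(11+k, 19), with mean (11+k)/(11+19+k).
Set (11+k)/(30+k) > 0.74 and solve: k > (0.74·30 − 11)/(1 − 0.74) = 43.077.
The smallest integer exceeding 43.077 is 44.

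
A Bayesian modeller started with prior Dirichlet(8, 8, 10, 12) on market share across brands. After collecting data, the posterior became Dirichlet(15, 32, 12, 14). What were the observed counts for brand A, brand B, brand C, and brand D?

For a Dirichlet(α) prior with multinomial counts c, the posterior is Dirichlet(α + c) componentwise.
Counts are posterior − prior componentwise: 15−8=7, 32−8=24, 12−10=2, 14−12=2.

counts (7, 24, 2, 2)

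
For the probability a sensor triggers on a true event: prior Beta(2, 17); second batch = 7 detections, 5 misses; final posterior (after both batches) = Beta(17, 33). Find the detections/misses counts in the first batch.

8 detections and 11 misses

Because Beta–binomial updating is additive in the counts, the combined data contributed (α_post−α_prior, β_post−β_prior) successes and failures.
Total across both batches: 17−2=15 detections, 33−17=16 misses.
Subtract the second batch: 15−7=8 detections and 16−5=11 misses.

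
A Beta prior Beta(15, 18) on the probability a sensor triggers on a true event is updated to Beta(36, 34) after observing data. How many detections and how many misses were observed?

A Beta(α, β) prior with s successes and f failures in binomial data gives a Beta(α+s, β+f) posterior.
Match parameters: s=36−15=21, f=34−18=16.

21 detections and 16 misses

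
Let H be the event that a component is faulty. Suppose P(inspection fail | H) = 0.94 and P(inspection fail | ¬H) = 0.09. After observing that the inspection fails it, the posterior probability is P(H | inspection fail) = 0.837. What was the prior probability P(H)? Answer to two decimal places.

P(H) = 0.33

In odds form, posterior odds = prior odds × likelihood ratio, so prior odds = posterior odds ÷ LR.
Posterior odds = 0.837/(1−0.837) = 5.1350. LR = 0.94/0.09 = 10.4444.
Prior odds = 5.1350/10.4444 = 0.4917, so P(H) = 0.4917/(1+0.4917) ≈ 0.33.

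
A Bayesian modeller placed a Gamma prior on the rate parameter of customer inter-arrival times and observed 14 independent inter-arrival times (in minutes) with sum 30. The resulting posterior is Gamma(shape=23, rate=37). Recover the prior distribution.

Gamma(shape=9, rate=7)

For an exponential likelihood with a Gamma(α, β) prior on the rate, n observations with total T give posterior Gamma(α+n, β+T).
So α = 23 − 14 = 9 and β = 37 − 30 = 7.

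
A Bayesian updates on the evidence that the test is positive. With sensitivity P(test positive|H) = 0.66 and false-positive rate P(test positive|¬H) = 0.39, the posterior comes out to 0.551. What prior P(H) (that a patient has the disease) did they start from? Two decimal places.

Bayes' rule in odds form gives O(H|E) = O(H)·[P(E|H)/P(E|¬H)], hence O(H) = O(H|E)/LR.
Posterior odds = 0.551/(1−0.551) = 1.2272. LR = 0.66/0.39 = 1.6923.
Prior odds = 1.2272/1.6923 = 0.7252, so P(H) = 0.7252/(1+0.7252) ≈ 0.42.

P(H) = 0.42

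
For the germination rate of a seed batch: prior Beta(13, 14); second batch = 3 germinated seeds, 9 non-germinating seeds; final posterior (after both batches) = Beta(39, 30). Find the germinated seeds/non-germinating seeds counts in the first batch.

23 germinated seeds and 7 non-germinating seeds

Sequential conjugate updates are equivalent to a single update on the pooled data, so total successes = posterior α − prior α and total failures = posterior β − prior β.
Total across both batches: 39−13=26 germinated seeds, 30−14=16 non-germinating seeds.
Subtract the second batch: 26−3=23 germinated seeds and 16−9=7 non-germinating seeds.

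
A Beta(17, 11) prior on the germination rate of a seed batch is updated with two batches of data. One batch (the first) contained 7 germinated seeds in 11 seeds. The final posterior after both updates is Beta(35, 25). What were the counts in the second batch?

Because Beta–binomial updating is additive in the counts, the combined data contributed (α_post−α_prior, β_post−β_prior) successes and failures.
Total across both batches: 35−17=18 germinated seeds, 25−11=14 non-germinating seeds.
Subtract the first batch: 18−7=11 germinated seeds and 14−4=10 non-germinating seeds.

11 germinated seeds and 10 non-germinating seeds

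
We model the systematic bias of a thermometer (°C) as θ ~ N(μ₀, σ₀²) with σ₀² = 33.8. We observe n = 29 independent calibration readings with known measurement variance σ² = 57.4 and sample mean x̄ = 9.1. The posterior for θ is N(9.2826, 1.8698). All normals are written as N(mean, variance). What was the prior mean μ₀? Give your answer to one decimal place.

μ₀ = 12.4

With known observation variance, the Normal–Normal posterior has precision τ_n = τ₀ + n/σ² and mean μ_n = (τ₀μ₀ + (n/σ²)x̄)/τ_n.
Here τ₀ = 1/33.8 = 0.029586 and τ_data = 29/57.4 = 0.505226, so τ_n = 0.534812.
Rearranging for μ₀: μ₀ = (μ_n·τ_n − τ_data·x̄)/τ₀ = (9.2826·0.534812 − 0.505226·9.1) / 0.029586 = 0.366889/0.029586 ≈ 12.4.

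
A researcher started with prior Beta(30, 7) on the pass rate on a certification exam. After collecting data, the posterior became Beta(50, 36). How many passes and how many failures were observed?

20 passes and 29 failures

Beta is conjugate to the binomial likelihood: posterior = Beta(α+s, β+f).
Match parameters: s=50−30=20, f=36−7=29.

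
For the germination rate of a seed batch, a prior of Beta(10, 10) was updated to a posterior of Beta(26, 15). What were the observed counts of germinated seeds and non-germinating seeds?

16 germinated seeds and 5 non-germinating seeds

Under Beta–binomial conjugacy the posterior parameters are (a+s, b+f).
Match parameters: s=26−10=16, f=15−10=5.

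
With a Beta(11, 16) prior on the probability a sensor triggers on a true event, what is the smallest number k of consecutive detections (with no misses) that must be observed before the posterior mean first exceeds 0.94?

k = 240

After k detections and 0 misses the posterior is Beta(11+k, 16), with mean (11+k)/(11+16+k).
Set (11+k)/(27+k) > 0.94 and solve: k > (0.94·27 − 11)/(1 − 0.94) = 239.667.
The smallest integer exceeding 239.667 is 240, and checking k=240: (251)/(267) = 0.9401 > 0.94.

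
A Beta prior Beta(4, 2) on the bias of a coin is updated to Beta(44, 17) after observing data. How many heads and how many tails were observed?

40 heads and 15 tails

Beta is conjugate to the binomial likelihood: posterior = Beta(α+s, β+f).
So s = 44 − 4 = 40 and f = 17 − 2 = 15.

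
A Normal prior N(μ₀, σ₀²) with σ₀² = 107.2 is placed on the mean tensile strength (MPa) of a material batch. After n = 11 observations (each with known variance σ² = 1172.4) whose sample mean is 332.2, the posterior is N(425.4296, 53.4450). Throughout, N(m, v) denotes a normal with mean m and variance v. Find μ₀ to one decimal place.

With known observation variance, the Normal–Normal posterior has precision τ_n = τ₀ + n/σ² and mean μ_n = (τ₀μ₀ + (n/σ²)x̄)/τ_n.
Here τ₀ = 1/107.2 = 0.009328 and τ_data = 11/1172.4 = 0.009382, so τ_n = 0.018710.
Rearranging for μ₀: μ₀ = (μ_n·τ_n − τ_data·x̄)/τ₀ = (425.4296·0.018710 − 0.009382·332.2) / 0.009328 = 4.843087/0.009328 ≈ 519.2.

μ₀ = 519.2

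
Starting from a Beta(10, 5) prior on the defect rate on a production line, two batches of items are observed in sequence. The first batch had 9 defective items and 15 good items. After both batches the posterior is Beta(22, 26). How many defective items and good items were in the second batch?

3 defective items and 6 good items

Because Beta–binomial updating is additive in the counts, the combined data contributed (α_post−α_prior, β_post−β_prior) successes and failures.
Total across both batches: 22−10=12 defective items, 26−5=21 good items.
Subtract the first batch: 12−9=3 defective items and 21−15=6 good items.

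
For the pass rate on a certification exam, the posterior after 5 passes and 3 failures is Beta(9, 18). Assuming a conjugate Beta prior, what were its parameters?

Beta(4, 15)

A Beta(a, b) prior with s successes and f failures in binomial data gives a Beta(a+s, b+f) posterior.
Subtract the data counts: 9−5=4, 18−3=15.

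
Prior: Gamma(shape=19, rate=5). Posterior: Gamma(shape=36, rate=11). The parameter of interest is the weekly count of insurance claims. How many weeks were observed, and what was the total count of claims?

Gamma–Poisson conjugacy: posterior shape = α + Σxᵢ, posterior rate = β + n.
Matching: Σxᵢ = 36 − 19 = 17 and n = 11 − 5 = 6.

n = 6 weeks with total 17 claims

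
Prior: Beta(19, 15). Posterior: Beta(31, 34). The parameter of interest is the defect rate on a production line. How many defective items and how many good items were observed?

A Beta(α, β) prior with s successes and f failures in binomial data gives a Beta(α+s, β+f) posterior.
So s = 31 − 19 = 12 and f = 34 − 15 = 19.

12 defective items and 19 good items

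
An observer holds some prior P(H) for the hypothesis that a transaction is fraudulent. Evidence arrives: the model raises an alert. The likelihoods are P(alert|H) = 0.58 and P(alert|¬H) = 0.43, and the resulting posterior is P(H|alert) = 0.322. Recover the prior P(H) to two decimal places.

P(H) = 0.26

Bayes' rule in odds form gives O(H|E) = O(H)·[P(E|H)/P(E|¬H)], hence O(H) = O(H|E)/LR.
Posterior odds = 0.322/(1−0.322) = 0.4749. LR = 0.58/0.43 = 1.3488.
Prior odds = 0.4749/1.3488 = 0.3521, so P(H) = 0.3521/(1+0.3521) ≈ 0.26.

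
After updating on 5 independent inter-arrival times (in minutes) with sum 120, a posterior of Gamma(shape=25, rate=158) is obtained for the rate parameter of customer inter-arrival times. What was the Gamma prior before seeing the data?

For an exponential likelihood with a Gamma(α, β) prior on the rate, n observations with total T give posterior Gamma(α+n, β+T).
So α = 25 − 5 = 20 and β = 158 − 120 = 38.

Gamma(shape=20, rate=38)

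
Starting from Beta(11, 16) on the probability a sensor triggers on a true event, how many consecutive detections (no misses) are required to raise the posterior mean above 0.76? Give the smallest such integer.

After k detections and 0 misses the posterior is Beta(11+k, 16), with mean (11+k)/(11+16+k).
Set (11+k)/(27+k) > 0.76 and solve: k > (0.76·27 − 11)/(1 − 0.76) = 39.667.
The smallest integer exceeding 39.667 is 40.

k = 40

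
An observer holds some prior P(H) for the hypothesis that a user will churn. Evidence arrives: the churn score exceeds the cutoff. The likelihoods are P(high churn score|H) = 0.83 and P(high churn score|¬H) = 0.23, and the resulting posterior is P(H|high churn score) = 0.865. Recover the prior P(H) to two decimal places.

P(H) = 0.64

Bayes' rule in odds form gives O(H|E) = O(H)·[P(E|H)/P(E|¬H)], hence O(H) = O(H|E)/LR.
Posterior odds = 0.865/(1−0.865) = 6.4074. LR = 0.83/0.23 = 3.6087.
Prior odds = 6.4074/3.6087 = 1.7755, so P(H) = 1.7755/(1+1.7755) ≈ 0.64.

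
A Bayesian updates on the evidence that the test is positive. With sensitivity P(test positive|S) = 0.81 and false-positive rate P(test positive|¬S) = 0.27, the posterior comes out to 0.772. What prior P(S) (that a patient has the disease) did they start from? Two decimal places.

Bayes' rule in odds form gives O(S|E) = O(S)·[P(E|S)/P(E|¬S)], hence O(S) = O(S|E)/LR.
Posterior odds = 0.772/(1−0.772) = 3.3860. LR = 0.81/0.27 = 3.0000.
Prior odds = 3.3860/3.0000 = 1.1287, so P(S) = 1.1287/(1+1.1287) ≈ 0.53.

P(S) = 0.53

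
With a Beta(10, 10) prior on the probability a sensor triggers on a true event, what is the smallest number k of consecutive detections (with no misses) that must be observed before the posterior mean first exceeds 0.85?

k = 47

After k detections and 0 misses the posterior is Beta(10+k, 10), with mean (10+k)/(10+10+k).
Set (10+k)/(20+k) > 0.85 and solve: k > (0.85·20 − 10)/(1 − 0.85) = 46.667.
The smallest integer exceeding 46.667 is 47.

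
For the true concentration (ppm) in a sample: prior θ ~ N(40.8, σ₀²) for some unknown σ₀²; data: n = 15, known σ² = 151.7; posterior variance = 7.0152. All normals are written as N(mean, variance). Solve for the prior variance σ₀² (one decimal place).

σ₀² = 22.9

For the Normal–Normal model with known σ², precisions add: τ_n = τ₀ + n/σ².
So 1/σ₀² = 1/7.0152 − 15/151.7 = 0.142548 − 0.098879 = 0.043669.
Hence σ₀² = 1/0.043669 ≈ 22.9.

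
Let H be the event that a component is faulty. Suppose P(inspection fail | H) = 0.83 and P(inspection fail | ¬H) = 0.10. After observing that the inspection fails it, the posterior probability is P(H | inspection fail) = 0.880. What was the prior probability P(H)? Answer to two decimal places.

Bayes' rule in odds form gives O(H|E) = O(H)·[P(E|H)/P(E|¬H)], hence O(H) = O(H|E)/LR.
Posterior odds = 0.880/(1−0.880) = 7.3333. LR = 0.83/0.10 = 8.3000.
Prior odds = 7.3333/8.3000 = 0.8835, so P(H) = 0.8835/(1+0.8835) ≈ 0.47.

P(H) = 0.47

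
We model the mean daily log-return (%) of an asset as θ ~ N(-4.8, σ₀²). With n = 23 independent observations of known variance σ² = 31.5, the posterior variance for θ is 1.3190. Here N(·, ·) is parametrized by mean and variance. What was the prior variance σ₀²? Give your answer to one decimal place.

For the Normal–Normal model with known σ², precisions add: τ_n = τ₀ + n/σ².
So 1/σ₀² = 1/1.3190 − 23/31.5 = 0.758150 − 0.730159 = 0.027991.
Hence σ₀² = 1/0.027991 ≈ 35.7.

σ₀² = 35.7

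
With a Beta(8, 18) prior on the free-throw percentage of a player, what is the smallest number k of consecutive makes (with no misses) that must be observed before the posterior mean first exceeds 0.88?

k = 125

After k makes and 0 misses the posterior is Beta(8+k, 18), with mean (8+k)/(8+18+k).
Set (8+k)/(26+k) > 0.88 and solve: k > (0.88·26 − 8)/(1 − 0.88) = 124.000.
The smallest integer exceeding 124.000 is 125, and checking k=125: (133)/(151) = 0.8808 > 0.88.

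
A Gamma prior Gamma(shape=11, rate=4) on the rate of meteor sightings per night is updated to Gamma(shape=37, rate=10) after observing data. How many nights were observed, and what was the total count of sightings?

n = 6 nights with total 26 sightings

A Gamma(α, β) prior (rate parametrization) on a Poisson rate with n observations summing to S gives posterior Gamma(α+S, β+n).
Matching: Σxᵢ = 37 − 11 = 26 and n = 10 − 4 = 6.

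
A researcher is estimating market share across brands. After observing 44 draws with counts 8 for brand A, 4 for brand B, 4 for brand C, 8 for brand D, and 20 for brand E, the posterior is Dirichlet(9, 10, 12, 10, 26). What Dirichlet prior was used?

For a Dirichlet(α) prior with multinomial counts c, the posterior is Dirichlet(α + c) componentwise.
Subtract each count from the matching posterior parameter: 9−8=1, 10−4=6, 12−4=8, 10−8=2, 26−20=6.

Dirichlet(1, 6, 8, 2, 6)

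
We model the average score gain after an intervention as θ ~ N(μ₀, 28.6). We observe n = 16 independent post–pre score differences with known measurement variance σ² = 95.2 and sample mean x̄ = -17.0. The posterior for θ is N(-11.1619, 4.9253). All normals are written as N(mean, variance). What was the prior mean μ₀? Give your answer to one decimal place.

μ₀ = 16.9

With known observation variance, the Normal–Normal posterior has precision τ_n = τ₀ + n/σ² and mean μ_n = (τ₀μ₀ + (n/σ²)x̄)/τ_n.
Here τ₀ = 1/28.6 = 0.034965 and τ_data = 16/95.2 = 0.168067, so τ_n = 0.203032.
Rearranging for μ₀: μ₀ = (μ_n·τ_n − τ_data·x̄)/τ₀ = (-11.1619·0.203032 − 0.168067·-17.0) / 0.034965 = 0.590916/0.034965 ≈ 16.9.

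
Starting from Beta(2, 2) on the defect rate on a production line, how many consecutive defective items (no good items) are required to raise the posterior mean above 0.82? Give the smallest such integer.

k = 8

After k defective items and 0 good items the posterior is Beta(2+k, 2), with mean (2+k)/(2+2+k).
Set (2+k)/(4+k) > 0.82 and solve: k > (0.82·4 − 2)/(1 − 0.82) = 7.111.
The smallest integer exceeding 7.111 is 8, and checking k=8: (10)/(12) = 0.8333 > 0.82.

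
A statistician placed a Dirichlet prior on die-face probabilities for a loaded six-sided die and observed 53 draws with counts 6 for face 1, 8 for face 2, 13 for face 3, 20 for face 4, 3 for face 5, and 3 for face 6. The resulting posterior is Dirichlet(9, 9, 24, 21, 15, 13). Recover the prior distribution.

Dirichlet(3, 1, 11, 1, 12, 10)

For a Dirichlet(α) prior with multinomial counts c, the posterior is Dirichlet(α + c) componentwise.
Subtract each count from the matching posterior parameter: 9−6=3, 9−8=1, 24−13=11, 21−20=1, 15−3=12, 13−3=10.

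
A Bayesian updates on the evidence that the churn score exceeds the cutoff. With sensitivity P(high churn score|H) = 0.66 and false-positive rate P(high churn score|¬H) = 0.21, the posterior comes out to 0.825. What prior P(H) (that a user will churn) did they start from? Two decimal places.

Bayes' rule in odds form gives O(H|E) = O(H)·[P(E|H)/P(E|¬H)], hence O(H) = O(H|E)/LR.
Posterior odds = 0.825/(1−0.825) = 4.7143. LR = 0.66/0.21 = 3.1429.
Prior odds = 4.7143/3.1429 = 1.5000, so P(H) = 1.5000/(1+1.5000) ≈ 0.60.

P(H) = 0.60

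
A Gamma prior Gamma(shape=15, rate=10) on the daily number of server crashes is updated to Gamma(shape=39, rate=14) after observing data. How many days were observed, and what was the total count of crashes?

n = 4 days with total 24 crashes

A Gamma(α, β) prior (rate parametrization) on a Poisson rate with n observations summing to S gives posterior Gamma(α+S, β+n).
Matching: Σxᵢ = 39 − 15 = 24 and n = 14 − 10 = 4.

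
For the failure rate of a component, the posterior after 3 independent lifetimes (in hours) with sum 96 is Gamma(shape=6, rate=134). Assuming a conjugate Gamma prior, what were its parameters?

Gamma–exponential conjugacy: posterior shape = α + n, posterior rate = β + Σtᵢ.
So α = 6 − 3 = 3 and β = 134 − 96 = 38.

Gamma(shape=3, rate=38)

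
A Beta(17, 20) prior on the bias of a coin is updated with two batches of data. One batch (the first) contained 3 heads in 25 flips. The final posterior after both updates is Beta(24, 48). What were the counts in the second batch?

4 heads and 6 tails

Sequential conjugate updates are equivalent to a single update on the pooled data, so total successes = posterior α − prior α and total failures = posterior β − prior β.
Total across both batches: 24−17=7 heads, 48−20=28 tails.
Subtract the first batch: 7−3=4 heads and 28−22=6 tails.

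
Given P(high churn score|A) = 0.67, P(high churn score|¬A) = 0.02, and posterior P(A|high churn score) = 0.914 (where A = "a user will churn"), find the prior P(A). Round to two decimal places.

Bayes' rule in odds form gives O(A|E) = O(A)·[P(E|A)/P(E|¬A)], hence O(A) = O(A|E)/LR.
Posterior odds = 0.914/(1−0.914) = 10.6279. LR = 0.67/0.02 = 33.5000.
Prior odds = 10.6279/33.5000 = 0.3173, so P(A) = 0.3173/(1+0.3173) ≈ 0.24.

P(A) = 0.24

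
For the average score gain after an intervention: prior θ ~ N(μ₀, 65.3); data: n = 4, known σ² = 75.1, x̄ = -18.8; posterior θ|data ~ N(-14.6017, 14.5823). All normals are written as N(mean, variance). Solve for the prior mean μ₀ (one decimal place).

With known observation variance, the Normal–Normal posterior has precision τ_n = τ₀ + n/σ² and mean μ_n = (τ₀μ₀ + (n/σ²)x̄)/τ_n.
Here τ₀ = 1/65.3 = 0.015314 and τ_data = 4/75.1 = 0.053262, so τ_n = 0.068576.
Rearranging for μ₀: μ₀ = (μ_n·τ_n − τ_data·x̄)/τ₀ = (-14.6017·0.068576 − 0.053262·-18.8) / 0.015314 = -0.000001/0.015314 ≈ 0.0.

μ₀ = 0.0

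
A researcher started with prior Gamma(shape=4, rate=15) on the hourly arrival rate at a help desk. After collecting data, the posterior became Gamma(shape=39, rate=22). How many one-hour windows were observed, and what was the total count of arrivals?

Gamma–Poisson conjugacy: posterior shape = α + Σxᵢ, posterior rate = β + n.
Matching: Σxᵢ = 39 − 4 = 35 and n = 22 − 15 = 7.

n = 7 one-hour windows with total 35 arrivals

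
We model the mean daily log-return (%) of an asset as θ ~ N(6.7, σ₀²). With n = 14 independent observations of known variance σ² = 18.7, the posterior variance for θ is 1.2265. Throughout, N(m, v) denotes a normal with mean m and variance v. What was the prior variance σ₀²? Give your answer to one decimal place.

σ₀² = 15.0

Posterior precision equals prior precision plus data precision: 1/σ_n² = 1/σ₀² + n/σ².
So 1/σ₀² = 1/1.2265 − 14/18.7 = 0.815328 − 0.748663 = 0.066665.
Hence σ₀² = 1/0.066665 ≈ 15.0.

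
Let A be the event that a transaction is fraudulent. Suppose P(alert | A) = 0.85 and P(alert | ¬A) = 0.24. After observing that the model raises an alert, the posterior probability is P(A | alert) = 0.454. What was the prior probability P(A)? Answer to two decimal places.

P(A) = 0.19

Bayes' rule in odds form gives O(A|E) = O(A)·[P(E|A)/P(E|¬A)], hence O(A) = O(A|E)/LR.
Posterior odds = 0.454/(1−0.454) = 0.8315. LR = 0.85/0.24 = 3.5417.
Prior odds = 0.8315/3.5417 = 0.2348, so P(A) = 0.2348/(1+0.2348) ≈ 0.19.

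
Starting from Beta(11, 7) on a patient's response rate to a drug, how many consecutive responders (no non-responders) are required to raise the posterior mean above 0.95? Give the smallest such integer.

After k responders and 0 non-responders the posterior is Beta(11+k, 7), with mean (11+k)/(11+7+k).
Set (11+k)/(18+k) > 0.95 and solve: k > (0.95·18 − 11)/(1 − 0.95) = 122.000.
The smallest integer exceeding 122.000 is 123, and checking k=123: (134)/(141) = 0.9504 > 0.95.

k = 123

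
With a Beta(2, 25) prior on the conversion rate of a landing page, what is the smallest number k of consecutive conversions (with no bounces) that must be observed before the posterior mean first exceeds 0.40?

k = 15

After k conversions and 0 bounces the posterior is Beta(2+k, 25), with mean (2+k)/(2+25+k).
Set (2+k)/(27+k) > 0.40 and solve: k > (0.40·27 − 2)/(1 − 0.40) = 14.667.
The smallest integer exceeding 14.667 is 15.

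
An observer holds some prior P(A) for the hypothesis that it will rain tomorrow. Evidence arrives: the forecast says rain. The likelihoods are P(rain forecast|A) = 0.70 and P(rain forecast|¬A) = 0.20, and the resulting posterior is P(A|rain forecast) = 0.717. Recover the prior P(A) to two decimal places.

P(A) = 0.42

In odds form, posterior odds = prior odds × likelihood ratio, so prior odds = posterior odds ÷ LR.
Posterior odds = 0.717/(1−0.717) = 2.5336. LR = 0.70/0.20 = 3.5000.
Prior odds = 2.5336/3.5000 = 0.7239, so P(A) = 0.7239/(1+0.7239) ≈ 0.42.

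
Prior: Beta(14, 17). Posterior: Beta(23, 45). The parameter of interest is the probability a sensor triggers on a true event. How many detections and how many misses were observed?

9 detections and 28 misses

A Beta(a, b) prior with s successes and f failures in binomial data gives a Beta(a+s, b+f) posterior.
So s = 23 − 14 = 9 and f = 45 − 17 = 28.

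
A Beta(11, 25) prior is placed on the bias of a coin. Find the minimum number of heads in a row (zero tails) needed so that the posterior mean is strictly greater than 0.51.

After k heads and 0 tails the posterior is Beta(11+k, 25), with mean (11+k)/(11+25+k).
Set (11+k)/(36+k) > 0.51 and solve: k > (0.51·36 − 11)/(1 − 0.51) = 15.020.
The smallest integer exceeding 15.020 is 16.

k = 16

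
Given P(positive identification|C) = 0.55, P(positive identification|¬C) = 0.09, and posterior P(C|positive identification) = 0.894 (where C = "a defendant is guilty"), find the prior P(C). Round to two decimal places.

In odds form, posterior odds = prior odds × likelihood ratio, so prior odds = posterior odds ÷ LR.
Posterior odds = 0.894/(1−0.894) = 8.4340. LR = 0.55/0.09 = 6.1111.
Prior odds = 8.4340/6.1111 = 1.3801, so P(C) = 1.3801/(1+1.3801) ≈ 0.58.

P(C) = 0.58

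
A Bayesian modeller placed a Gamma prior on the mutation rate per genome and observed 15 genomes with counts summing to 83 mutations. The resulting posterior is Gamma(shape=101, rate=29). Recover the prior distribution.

Gamma–Poisson conjugacy: posterior shape = α + Σxᵢ, posterior rate = β + n.
So α = 101 − 83 = 18 and β = 29 − 15 = 14.

Gamma(shape=18, rate=14)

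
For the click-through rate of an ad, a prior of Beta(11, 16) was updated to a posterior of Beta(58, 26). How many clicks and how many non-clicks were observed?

47 clicks and 10 non-clicks

Beta is conjugate to the binomial likelihood: posterior = Beta(a+s, b+f).
Match parameters: s=58−11=47, f=26−16=10.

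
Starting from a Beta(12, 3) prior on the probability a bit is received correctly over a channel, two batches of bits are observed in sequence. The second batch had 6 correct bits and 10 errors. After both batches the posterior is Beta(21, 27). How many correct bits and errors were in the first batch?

3 correct bits and 14 errors

Sequential conjugate updates are equivalent to a single update on the pooled data, so total successes = posterior α − prior α and total failures = posterior β − prior β.
Total across both batches: 21−12=9 correct bits, 27−3=24 errors.
Subtract the second batch: 9−6=3 correct bits and 24−10=14 errors.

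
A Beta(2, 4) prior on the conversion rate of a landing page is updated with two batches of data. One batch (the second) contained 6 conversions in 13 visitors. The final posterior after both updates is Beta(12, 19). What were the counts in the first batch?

4 conversions and 8 bounces

Sequential conjugate updates are equivalent to a single update on the pooled data, so total successes = posterior α − prior α and total failures = posterior β − prior β.
Total across both batches: 12−2=10 conversions, 19−4=15 bounces.
Subtract the second batch: 10−6=4 conversions and 15−7=8 bounces.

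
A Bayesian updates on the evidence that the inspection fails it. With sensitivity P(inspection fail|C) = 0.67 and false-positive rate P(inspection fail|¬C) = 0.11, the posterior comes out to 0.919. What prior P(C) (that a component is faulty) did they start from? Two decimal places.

Bayes' rule in odds form gives O(C|E) = O(C)·[P(E|C)/P(E|¬C)], hence O(C) = O(C|E)/LR.
Posterior odds = 0.919/(1−0.919) = 11.3457. LR = 0.67/0.11 = 6.0909.
Prior odds = 11.3457/6.0909 = 1.8627, so P(C) = 1.8627/(1+1.8627) ≈ 0.65.

P(C) = 0.65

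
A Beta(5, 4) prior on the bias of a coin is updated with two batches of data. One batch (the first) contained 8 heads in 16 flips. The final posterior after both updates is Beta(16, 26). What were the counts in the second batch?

Because Beta–binomial updating is additive in the counts, the combined data contributed (α_post−α_prior, β_post−β_prior) successes and failures.
Total across both batches: 16−5=11 heads, 26−4=22 tails.
Subtract the first batch: 11−8=3 heads and 22−8=14 tails.

3 heads and 14 tails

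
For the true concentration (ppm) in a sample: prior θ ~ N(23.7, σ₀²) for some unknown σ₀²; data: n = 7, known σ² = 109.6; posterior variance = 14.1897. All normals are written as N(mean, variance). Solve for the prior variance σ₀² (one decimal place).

Posterior precision equals prior precision plus data precision: 1/σ_n² = 1/σ₀² + n/σ².
So 1/σ₀² = 1/14.1897 − 7/109.6 = 0.070474 − 0.063869 = 0.006605.
Hence σ₀² = 1/0.006605 ≈ 151.4.

σ₀² = 151.4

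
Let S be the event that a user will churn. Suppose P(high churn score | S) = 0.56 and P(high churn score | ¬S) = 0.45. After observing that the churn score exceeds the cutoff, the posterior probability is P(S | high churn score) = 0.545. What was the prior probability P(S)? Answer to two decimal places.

P(S) = 0.49

Bayes' rule in odds form gives O(S|E) = O(S)·[P(E|S)/P(E|¬S)], hence O(S) = O(S|E)/LR.
Posterior odds = 0.545/(1−0.545) = 1.1978. LR = 0.56/0.45 = 1.2444.
Prior odds = 1.1978/1.2444 = 0.9626, so P(S) = 0.9626/(1+0.9626) ≈ 0.49.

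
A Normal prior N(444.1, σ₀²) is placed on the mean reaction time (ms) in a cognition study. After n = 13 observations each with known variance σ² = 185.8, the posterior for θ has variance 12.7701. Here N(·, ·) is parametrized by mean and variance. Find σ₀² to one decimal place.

σ₀² = 119.9

For the Normal–Normal model with known σ², precisions add: τ_n = τ₀ + n/σ².
So 1/σ₀² = 1/12.7701 − 13/185.8 = 0.078308 − 0.069968 = 0.008340.
Hence σ₀² = 1/0.008340 ≈ 119.9.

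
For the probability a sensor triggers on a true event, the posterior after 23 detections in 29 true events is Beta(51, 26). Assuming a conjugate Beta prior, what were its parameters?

Beta(28, 20)

Beta is conjugate to the binomial likelihood: posterior = Beta(a+s, b+f).
So a = 51 − 23 = 28 and b = 26 − 6 = 20.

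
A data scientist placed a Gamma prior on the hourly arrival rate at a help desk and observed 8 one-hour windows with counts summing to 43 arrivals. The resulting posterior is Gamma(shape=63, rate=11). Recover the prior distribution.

Gamma(shape=20, rate=3)

Gamma–Poisson conjugacy: posterior shape = α + Σxᵢ, posterior rate = β + n.
So α = 63 − 43 = 20 and β = 11 − 8 = 3.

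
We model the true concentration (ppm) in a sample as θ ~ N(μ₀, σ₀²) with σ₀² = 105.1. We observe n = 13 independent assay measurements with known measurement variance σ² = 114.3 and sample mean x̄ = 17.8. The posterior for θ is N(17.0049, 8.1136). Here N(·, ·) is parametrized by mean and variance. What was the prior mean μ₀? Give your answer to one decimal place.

The posterior mean is a precision-weighted average: μ_n = (τ₀μ₀ + τ_data·x̄)/(τ₀+τ_data), with τ₀=1/σ₀² and τ_data=n/σ².
Here τ₀ = 1/105.1 = 0.009515 and τ_data = 13/114.3 = 0.113736, so τ_n = 0.123251.
Rearranging for μ₀: μ₀ = (μ_n·τ_n − τ_data·x̄)/τ₀ = (17.0049·0.123251 − 0.113736·17.8) / 0.009515 = 0.071370/0.009515 ≈ 7.5.

μ₀ = 7.5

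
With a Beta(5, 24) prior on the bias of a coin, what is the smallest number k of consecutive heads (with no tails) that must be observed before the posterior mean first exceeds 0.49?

After k heads and 0 tails the posterior is Beta(5+k, 24), with mean (5+k)/(5+24+k).
Set (5+k)/(29+k) > 0.49 and solve: k > (0.49·29 − 5)/(1 − 0.49) = 18.059.
The smallest integer exceeding 18.059 is 19, and checking k=19: (24)/(48) = 0.5000 > 0.49.

k = 19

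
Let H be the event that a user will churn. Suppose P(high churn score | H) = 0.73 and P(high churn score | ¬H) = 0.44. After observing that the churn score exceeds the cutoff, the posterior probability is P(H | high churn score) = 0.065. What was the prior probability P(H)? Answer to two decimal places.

Bayes' rule in odds form gives O(H|E) = O(H)·[P(E|H)/P(E|¬H)], hence O(H) = O(H|E)/LR.
Posterior odds = 0.065/(1−0.065) = 0.0695. LR = 0.73/0.44 = 1.6591.
Prior odds = 0.0695/1.6591 = 0.0419, so P(H) = 0.0419/(1+0.0419) ≈ 0.04.

P(H) = 0.04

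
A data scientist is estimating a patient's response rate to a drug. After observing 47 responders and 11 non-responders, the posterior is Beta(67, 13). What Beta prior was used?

Beta(20, 2)

Under Beta–binomial conjugacy the posterior parameters are (α+s, β+f).
Subtract the data counts: 67−47=20, 13−11=2.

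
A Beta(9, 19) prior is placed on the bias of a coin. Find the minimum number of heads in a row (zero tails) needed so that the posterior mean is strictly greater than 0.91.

k = 184

After k heads and 0 tails the posterior is Beta(9+k, 19), with mean (9+k)/(9+19+k).
Set (9+k)/(28+k) > 0.91 and solve: k > (0.91·28 − 9)/(1 − 0.91) = 183.111.
The smallest integer exceeding 183.111 is 184, and checking k=184: (193)/(212) = 0.9104 > 0.91.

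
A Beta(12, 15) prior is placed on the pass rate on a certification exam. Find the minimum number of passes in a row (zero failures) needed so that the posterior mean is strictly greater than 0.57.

k = 8

After k passes and 0 failures the posterior is Beta(12+k, 15), with mean (12+k)/(12+15+k).
Set (12+k)/(27+k) > 0.57 and solve: k > (0.57·27 − 12)/(1 − 0.57) = 7.884.
The smallest integer exceeding 7.884 is 8, and checking k=8: (20)/(35) = 0.5714 > 0.57.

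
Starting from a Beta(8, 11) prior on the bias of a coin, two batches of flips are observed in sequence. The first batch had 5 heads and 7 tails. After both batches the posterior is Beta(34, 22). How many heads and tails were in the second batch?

21 heads and 4 tails

Sequential conjugate updates are equivalent to a single update on the pooled data, so total successes = posterior α − prior α and total failures = posterior β − prior β.
Total across both batches: 34−8=26 heads, 22−11=11 tails.
Subtract the first batch: 26−5=21 heads and 11−7=4 tails.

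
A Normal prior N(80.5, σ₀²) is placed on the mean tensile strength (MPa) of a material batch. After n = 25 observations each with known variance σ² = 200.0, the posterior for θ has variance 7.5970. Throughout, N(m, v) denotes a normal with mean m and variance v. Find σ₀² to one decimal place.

σ₀² = 150.8

For the Normal–Normal model with known σ², precisions add: τ_n = τ₀ + n/σ².
So 1/σ₀² = 1/7.5970 − 25/200.0 = 0.131631 − 0.125000 = 0.006631.
Hence σ₀² = 1/0.006631 ≈ 150.8.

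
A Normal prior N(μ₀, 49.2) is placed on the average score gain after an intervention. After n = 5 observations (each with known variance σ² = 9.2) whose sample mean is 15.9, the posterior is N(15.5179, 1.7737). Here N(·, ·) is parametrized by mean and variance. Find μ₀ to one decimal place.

The posterior mean is a precision-weighted average: μ_n = (τ₀μ₀ + τ_data·x̄)/(τ₀+τ_data), with τ₀=1/σ₀² and τ_data=n/σ².
Here τ₀ = 1/49.2 = 0.020325 and τ_data = 5/9.2 = 0.543478, so τ_n = 0.563803.
Rearranging for μ₀: μ₀ = (μ_n·τ_n − τ_data·x̄)/τ₀ = (15.5179·0.563803 − 0.543478·15.9) / 0.020325 = 0.107738/0.020325 ≈ 5.3.

μ₀ = 5.3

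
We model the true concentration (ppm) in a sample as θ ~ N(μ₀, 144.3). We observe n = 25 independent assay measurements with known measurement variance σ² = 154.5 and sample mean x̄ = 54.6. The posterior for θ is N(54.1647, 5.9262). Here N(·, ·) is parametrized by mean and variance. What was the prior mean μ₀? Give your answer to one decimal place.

With known observation variance, the Normal–Normal posterior has precision τ_n = τ₀ + n/σ² and mean μ_n = (τ₀μ₀ + (n/σ²)x̄)/τ_n.
Here τ₀ = 1/144.3 = 0.006930 and τ_data = 25/154.5 = 0.161812, so τ_n = 0.168742.
Rearranging for μ₀: μ₀ = (μ_n·τ_n − τ_data·x̄)/τ₀ = (54.1647·0.168742 − 0.161812·54.6) / 0.006930 = 0.304925/0.006930 ≈ 44.0.

μ₀ = 44.0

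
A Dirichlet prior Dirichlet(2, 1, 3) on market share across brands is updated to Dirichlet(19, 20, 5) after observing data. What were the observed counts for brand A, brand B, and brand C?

For a Dirichlet(α) prior with multinomial counts c, the posterior is Dirichlet(α + c) componentwise.
Counts are posterior − prior componentwise: 19−2=17, 20−1=19, 5−3=2.

counts (17, 19, 2)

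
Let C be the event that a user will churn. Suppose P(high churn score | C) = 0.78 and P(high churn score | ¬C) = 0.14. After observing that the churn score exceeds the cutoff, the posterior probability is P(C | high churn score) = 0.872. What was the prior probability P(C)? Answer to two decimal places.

P(C) = 0.55

In odds form, posterior odds = prior odds × likelihood ratio, so prior odds = posterior odds ÷ LR.
Posterior odds = 0.872/(1−0.872) = 6.8125. LR = 0.78/0.14 = 5.5714.
Prior odds = 6.8125/5.5714 = 1.2228, so P(C) = 1.2228/(1+1.2228) ≈ 0.55.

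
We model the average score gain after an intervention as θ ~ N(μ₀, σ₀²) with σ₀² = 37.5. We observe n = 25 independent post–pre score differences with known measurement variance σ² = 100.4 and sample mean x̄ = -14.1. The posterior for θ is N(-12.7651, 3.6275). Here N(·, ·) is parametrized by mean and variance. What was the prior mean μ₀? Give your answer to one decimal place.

μ₀ = -0.3

The posterior mean is a precision-weighted average: μ_n = (τ₀μ₀ + τ_data·x̄)/(τ₀+τ_data), with τ₀=1/σ₀² and τ_data=n/σ².
Here τ₀ = 1/37.5 = 0.026667 and τ_data = 25/100.4 = 0.249004, so τ_n = 0.275671.
Rearranging for μ₀: μ₀ = (μ_n·τ_n − τ_data·x̄)/τ₀ = (-12.7651·0.275671 − 0.249004·-14.1) / 0.026667 = -0.008011/0.026667 ≈ -0.3.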